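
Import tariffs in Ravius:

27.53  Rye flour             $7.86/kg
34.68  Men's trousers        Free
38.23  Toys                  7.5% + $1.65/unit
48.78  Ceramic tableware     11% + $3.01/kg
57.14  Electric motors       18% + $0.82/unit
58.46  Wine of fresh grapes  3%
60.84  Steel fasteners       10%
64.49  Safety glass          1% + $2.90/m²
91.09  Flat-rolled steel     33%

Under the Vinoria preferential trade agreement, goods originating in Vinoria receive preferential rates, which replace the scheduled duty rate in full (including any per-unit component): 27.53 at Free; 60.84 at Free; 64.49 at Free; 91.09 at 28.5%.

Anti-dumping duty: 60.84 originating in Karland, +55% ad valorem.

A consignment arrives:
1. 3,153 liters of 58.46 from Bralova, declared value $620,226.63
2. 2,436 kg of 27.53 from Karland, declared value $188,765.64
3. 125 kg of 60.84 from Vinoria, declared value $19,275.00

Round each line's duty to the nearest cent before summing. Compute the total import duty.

Line 1 (58.46, Bralova, 3,153 liters, $620,226.63):
Base rate for 58.46 is 3%.
Duty = $620,226.63 × 3% = $18,606.80.
Line 2 (27.53, Karland, 2,436 kg, $188,765.64):
Base rate for 27.53 is $7.86/kg.
27.53 has an FTA preferential rate, but origin Karland is not Vinoria; base rate stands.
Duty = 2,436 × $7.86 = $19,146.96.
Line 3 (60.84, Vinoria, 125 kg, $19,275.00):
Base rate for 60.84 is 10%.
Origin Vinoria qualifies under the Ravius–Vinoria agreement and 60.84 is covered: preferential rate Free applies instead.
The additional-duty order on 60.84 targets Karland, not Vinoria; it does not apply.
Duty = $19,275.00 × 0% = $0.00.
Total = $18,606.80 + $19,146.96 + $0.00 = $37,753.76.

$37,753.76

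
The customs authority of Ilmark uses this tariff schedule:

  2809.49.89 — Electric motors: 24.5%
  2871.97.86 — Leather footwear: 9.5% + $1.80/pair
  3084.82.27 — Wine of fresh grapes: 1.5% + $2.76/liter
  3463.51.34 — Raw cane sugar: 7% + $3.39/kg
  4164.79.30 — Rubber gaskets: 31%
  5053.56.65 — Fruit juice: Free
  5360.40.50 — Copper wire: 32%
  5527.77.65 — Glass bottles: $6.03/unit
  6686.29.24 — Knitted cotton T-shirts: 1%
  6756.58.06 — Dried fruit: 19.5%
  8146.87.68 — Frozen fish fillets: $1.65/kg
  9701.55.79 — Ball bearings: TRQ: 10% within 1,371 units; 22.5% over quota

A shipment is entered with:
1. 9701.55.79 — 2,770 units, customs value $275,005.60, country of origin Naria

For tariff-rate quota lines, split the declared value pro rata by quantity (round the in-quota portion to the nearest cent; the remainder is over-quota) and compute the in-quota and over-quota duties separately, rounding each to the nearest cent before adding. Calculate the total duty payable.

$44,862.15

Line 1 (9701.55.79, Naria, 2,770 units, $275,005.60):
Code 9701.55.79 is under a tariff-rate quota (threshold 1,371 units). In-quota: 1,371 units at 10%; over-quota: 1,399 units at 22.5%.
Pro-rata value split: in-quota = $275,005.60 × 1,371/2,770 = $136,112.88; over-quota = $275,005.60 − $136,112.88 = $138,892.72.
In-quota duty = $136,112.88 × 10% = $13,611.29. Over-quota duty = $138,892.72 × 22.5% = $31,250.86.
Line duty = $13,611.29 + $31,250.86 = $44,862.15.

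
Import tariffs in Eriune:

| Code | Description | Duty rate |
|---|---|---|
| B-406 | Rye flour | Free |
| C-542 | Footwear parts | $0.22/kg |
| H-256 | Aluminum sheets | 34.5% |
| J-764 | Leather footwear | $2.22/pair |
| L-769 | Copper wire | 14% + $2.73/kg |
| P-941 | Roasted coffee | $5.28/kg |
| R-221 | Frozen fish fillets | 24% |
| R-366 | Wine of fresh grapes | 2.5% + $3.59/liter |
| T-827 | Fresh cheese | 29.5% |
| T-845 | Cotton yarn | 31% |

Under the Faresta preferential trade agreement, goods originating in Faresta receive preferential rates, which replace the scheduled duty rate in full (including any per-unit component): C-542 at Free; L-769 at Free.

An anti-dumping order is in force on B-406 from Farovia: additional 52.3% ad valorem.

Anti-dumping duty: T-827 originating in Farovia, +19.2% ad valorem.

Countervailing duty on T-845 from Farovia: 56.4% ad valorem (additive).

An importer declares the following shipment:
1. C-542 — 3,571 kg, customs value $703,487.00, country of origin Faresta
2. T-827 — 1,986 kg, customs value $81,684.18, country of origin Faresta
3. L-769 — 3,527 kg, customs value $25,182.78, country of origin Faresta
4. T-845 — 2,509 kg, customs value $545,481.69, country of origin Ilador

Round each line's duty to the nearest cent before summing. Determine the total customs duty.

$193,196.15

Line 1 (C-542, Faresta, 3,571 kg, $703,487.00):
Base rate for C-542 is $0.22/kg.
Origin Faresta qualifies under the Eriune–Faresta agreement and C-542 is covered: preferential rate Free applies instead.
Duty = $703,487.00 × 0% = $0.00.
Line 2 (T-827, Faresta, 1,986 kg, $81,684.18):
Base rate for T-827 is 29.5%.
Origin Faresta is the FTA partner but T-827 is not on the preference list; base rate stands.
The additional-duty order on T-827 targets Farovia, not Faresta; it does not apply.
Duty = $81,684.18 × 29.5% = $24,096.83.
Line 3 (L-769, Faresta, 3,527 kg, $25,182.78):
Base rate for L-769 is 14% + $2.73/kg.
Origin Faresta qualifies under the Eriune–Faresta agreement and L-769 is covered: preferential rate Free applies instead.
Duty = $25,182.78 × 0% = $0.00.
Line 4 (T-845, Ilador, 2,509 kg, $545,481.69):
Base rate for T-845 is 31%.
The additional-duty order on T-845 targets Farovia, not Ilador; it does not apply.
Duty = $545,481.69 × 31% = $169,099.32.
Total = $0.00 + $24,096.83 + $0.00 + $169,099.32 = $193,196.15.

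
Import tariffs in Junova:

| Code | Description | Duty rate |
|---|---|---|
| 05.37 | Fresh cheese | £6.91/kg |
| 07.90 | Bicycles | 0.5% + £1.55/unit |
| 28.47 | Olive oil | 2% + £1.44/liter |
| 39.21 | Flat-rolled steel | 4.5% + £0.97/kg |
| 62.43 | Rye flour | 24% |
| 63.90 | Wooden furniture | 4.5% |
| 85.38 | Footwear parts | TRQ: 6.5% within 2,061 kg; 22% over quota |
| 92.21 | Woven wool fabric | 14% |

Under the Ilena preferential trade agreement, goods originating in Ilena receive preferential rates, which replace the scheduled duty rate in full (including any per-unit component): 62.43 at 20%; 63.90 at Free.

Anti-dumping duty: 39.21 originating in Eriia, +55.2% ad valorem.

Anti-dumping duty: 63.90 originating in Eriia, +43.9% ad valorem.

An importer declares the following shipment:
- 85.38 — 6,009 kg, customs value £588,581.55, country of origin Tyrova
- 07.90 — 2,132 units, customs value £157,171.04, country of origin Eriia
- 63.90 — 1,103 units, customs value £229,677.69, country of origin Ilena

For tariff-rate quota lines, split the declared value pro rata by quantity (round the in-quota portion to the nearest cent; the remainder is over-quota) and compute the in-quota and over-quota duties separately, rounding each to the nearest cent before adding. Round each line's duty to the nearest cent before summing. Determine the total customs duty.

£102,287.78

Line 1 (85.38, Tyrova, 6,009 kg, £588,581.55):
Code 85.38 is under a tariff-rate quota (threshold 2,061 kg). In-quota: 2,061 kg at 6.5%; over-quota: 3,948 kg at 22%.
Pro-rata value split: in-quota = £588,581.55 × 2,061/6,009 = £201,874.95; over-quota = £588,581.55 − £201,874.95 = £386,706.60.
In-quota duty = £201,874.95 × 6.5% = £13,121.87. Over-quota duty = £386,706.60 × 22% = £85,075.45.
Line duty = £13,121.87 + £85,075.45 = £98,197.32.
Line 2 (07.90, Eriia, 2,132 units, £157,171.04):
Base rate for 07.90 is 0.5% + £1.55/unit.
Duty = £157,171.04 × 0.5% + 2,132 × £1.55 = £4,090.46.
Line 3 (63.90, Ilena, 1,103 units, £229,677.69):
Base rate for 63.90 is 4.5%.
Origin Ilena qualifies under the Junova–Ilena agreement and 63.90 is covered: preferential rate Free applies instead.
The additional-duty order on 63.90 targets Eriia, not Ilena; it does not apply.
Duty = £229,677.69 × 0% = £0.00.
Total = £98,197.32 + £4,090.46 + £0.00 = £102,287.78.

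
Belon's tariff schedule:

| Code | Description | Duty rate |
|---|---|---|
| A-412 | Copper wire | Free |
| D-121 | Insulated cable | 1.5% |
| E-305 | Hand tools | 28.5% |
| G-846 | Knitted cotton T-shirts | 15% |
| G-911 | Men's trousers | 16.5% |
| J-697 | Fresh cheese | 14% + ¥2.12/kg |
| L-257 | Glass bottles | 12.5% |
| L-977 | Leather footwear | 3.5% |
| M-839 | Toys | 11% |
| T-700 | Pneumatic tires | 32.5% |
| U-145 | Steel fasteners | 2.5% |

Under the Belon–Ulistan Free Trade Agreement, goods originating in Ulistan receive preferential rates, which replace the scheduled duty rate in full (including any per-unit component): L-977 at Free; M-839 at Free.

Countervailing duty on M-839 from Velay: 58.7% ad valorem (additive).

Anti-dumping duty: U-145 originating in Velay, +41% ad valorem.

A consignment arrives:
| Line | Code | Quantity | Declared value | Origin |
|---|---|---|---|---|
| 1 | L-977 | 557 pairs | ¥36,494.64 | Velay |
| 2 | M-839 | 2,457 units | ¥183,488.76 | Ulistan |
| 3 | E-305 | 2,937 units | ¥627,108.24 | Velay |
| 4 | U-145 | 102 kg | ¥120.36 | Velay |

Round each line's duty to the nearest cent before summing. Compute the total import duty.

Line 1 (L-977, Velay, 557 pairs, ¥36,494.64):
Base rate for L-977 is 3.5%.
L-977 has an FTA preferential rate, but origin Velay is not Ulistan; base rate stands.
Duty = ¥36,494.64 × 3.5% = ¥1,277.31.
Line 2 (M-839, Ulistan, 2,457 units, ¥183,488.76):
Base rate for M-839 is 11%.
Origin Ulistan qualifies under the Belon–Ulistan agreement and M-839 is covered: preferential rate Free applies instead.
The additional-duty order on M-839 targets Velay, not Ulistan; it does not apply.
Duty = ¥183,488.76 × 0% = ¥0.00.
Line 3 (E-305, Velay, 2,937 units, ¥627,108.24):
Base rate for E-305 is 28.5%.
Duty = ¥627,108.24 × 28.5% = ¥178,725.85.
Line 4 (U-145, Velay, 102 kg, ¥120.36):
Base rate for U-145 is 2.5%.
Additional duty on U-145 from Velay: +41%. Applied ad valorem rate: 2.5% + 41% = 43.5%.
Duty = ¥120.36 × 43.5% = ¥52.36.
Total = ¥1,277.31 + ¥0.00 + ¥178,725.85 + ¥52.36 = ¥180,055.52.

¥180,055.52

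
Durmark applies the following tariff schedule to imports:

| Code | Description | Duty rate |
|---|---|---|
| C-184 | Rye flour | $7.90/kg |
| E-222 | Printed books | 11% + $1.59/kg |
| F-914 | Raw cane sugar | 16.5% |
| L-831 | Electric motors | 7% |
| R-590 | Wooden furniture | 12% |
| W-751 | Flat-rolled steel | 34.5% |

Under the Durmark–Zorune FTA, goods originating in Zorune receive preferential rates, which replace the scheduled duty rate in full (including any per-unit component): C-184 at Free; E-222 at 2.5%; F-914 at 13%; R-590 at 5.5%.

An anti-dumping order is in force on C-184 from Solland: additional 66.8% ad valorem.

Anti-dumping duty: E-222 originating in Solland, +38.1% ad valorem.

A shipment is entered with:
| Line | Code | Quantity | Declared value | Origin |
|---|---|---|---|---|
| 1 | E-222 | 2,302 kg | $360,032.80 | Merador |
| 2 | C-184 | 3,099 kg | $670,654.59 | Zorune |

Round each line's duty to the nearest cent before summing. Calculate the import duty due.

$43,263.79

Line 1 (E-222, Merador, 2,302 kg, $360,032.80):
Base rate for E-222 is 11% + $1.59/kg.
E-222 has an FTA preferential rate, but origin Merador is not Zorune; base rate stands.
The additional-duty order on E-222 targets Solland, not Merador; it does not apply.
Duty = $360,032.80 × 11% + 2,302 × $1.59 = $43,263.79.
Line 2 (C-184, Zorune, 3,099 kg, $670,654.59):
Base rate for C-184 is $7.90/kg.
Origin Zorune qualifies under the Durmark–Zorune agreement and C-184 is covered: preferential rate Free applies instead.
The additional-duty order on C-184 targets Solland, not Zorune; it does not apply.
Duty = $670,654.59 × 0% = $0.00.
Total = $43,263.79 + $0.00 = $43,263.79.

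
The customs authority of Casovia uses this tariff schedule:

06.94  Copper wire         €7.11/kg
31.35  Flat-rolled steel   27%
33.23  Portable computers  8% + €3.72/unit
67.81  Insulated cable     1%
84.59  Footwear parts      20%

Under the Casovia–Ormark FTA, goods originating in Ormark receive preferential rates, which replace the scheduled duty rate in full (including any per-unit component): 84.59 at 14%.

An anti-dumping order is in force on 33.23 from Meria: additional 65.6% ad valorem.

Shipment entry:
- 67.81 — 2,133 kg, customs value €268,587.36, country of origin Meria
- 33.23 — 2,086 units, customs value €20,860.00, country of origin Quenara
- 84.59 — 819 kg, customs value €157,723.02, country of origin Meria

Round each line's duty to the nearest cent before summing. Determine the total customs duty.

€43,659.19

Line 1 (67.81, Meria, 2,133 kg, €268,587.36):
Base rate for 67.81 is 1%.
Duty = €268,587.36 × 1% = €2,685.87.
Line 2 (33.23, Quenara, 2,086 units, €20,860.00):
Base rate for 33.23 is 8% + €3.72/unit.
The additional-duty order on 33.23 targets Meria, not Quenara; it does not apply.
Duty = €20,860.00 × 8% + 2,086 × €3.72 = €9,428.72.
Line 3 (84.59, Meria, 819 kg, €157,723.02):
Base rate for 84.59 is 20%.
84.59 has an FTA preferential rate, but origin Meria is not Ormark; base rate stands.
Duty = €157,723.02 × 20% = €31,544.60.
Total = €2,685.87 + €9,428.72 + €31,544.60 = €43,659.19.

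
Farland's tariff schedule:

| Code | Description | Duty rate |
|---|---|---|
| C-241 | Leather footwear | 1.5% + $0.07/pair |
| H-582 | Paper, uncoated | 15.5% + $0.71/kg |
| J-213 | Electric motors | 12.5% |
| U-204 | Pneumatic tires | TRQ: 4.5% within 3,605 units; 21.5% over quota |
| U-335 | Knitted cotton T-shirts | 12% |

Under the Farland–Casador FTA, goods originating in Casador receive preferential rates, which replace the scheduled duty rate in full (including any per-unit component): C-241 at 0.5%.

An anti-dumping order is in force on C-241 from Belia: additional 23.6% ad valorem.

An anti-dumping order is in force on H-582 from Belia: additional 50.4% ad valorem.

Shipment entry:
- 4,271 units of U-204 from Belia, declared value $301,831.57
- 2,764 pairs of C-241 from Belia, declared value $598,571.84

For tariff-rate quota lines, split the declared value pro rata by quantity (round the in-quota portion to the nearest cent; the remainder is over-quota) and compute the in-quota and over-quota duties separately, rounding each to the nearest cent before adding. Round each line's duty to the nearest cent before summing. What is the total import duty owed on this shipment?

$172,018.69

Line 1 (U-204, Belia, 4,271 units, $301,831.57):
Code U-204 is under a tariff-rate quota (threshold 3,605 units). In-quota: 3,605 units at 4.5%; over-quota: 666 units at 21.5%.
Pro-rata value split: in-quota = $301,831.57 × 3,605/4,271 = $254,765.35; over-quota = $301,831.57 − $254,765.35 = $47,066.22.
In-quota duty = $254,765.35 × 4.5% = $11,464.44. Over-quota duty = $47,066.22 × 21.5% = $10,119.24.
Line duty = $11,464.44 + $10,119.24 = $21,583.68.
Line 2 (C-241, Belia, 2,764 pairs, $598,571.84):
Base rate for C-241 is 1.5% + $0.07/pair.
C-241 has an FTA preferential rate, but origin Belia is not Casador; base rate stands.
Additional duty on C-241 from Belia: +23.6%. Applied ad valorem rate: 1.5% + 23.6% = 25.1%.
Duty = $598,571.84 × 25.1% + 2,764 × $0.07 = $150,435.01.
Total = $21,583.68 + $150,435.01 = $172,018.69.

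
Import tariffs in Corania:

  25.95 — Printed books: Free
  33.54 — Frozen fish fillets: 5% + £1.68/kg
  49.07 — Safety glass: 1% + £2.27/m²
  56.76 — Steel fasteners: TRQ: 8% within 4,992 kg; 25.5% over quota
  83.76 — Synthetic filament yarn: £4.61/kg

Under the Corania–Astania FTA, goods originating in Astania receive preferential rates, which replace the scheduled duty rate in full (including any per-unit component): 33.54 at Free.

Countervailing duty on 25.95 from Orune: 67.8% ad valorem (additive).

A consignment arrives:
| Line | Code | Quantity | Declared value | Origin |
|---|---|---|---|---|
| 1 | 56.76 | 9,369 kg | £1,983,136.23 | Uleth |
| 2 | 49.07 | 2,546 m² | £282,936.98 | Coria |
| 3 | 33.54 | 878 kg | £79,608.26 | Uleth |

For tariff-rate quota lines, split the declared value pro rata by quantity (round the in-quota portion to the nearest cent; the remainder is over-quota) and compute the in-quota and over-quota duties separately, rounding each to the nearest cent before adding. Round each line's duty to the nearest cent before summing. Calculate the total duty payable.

£334,849.07

Line 1 (56.76, Uleth, 9,369 kg, £1,983,136.23):
Code 56.76 is under a tariff-rate quota (threshold 4,992 kg). In-quota: 4,992 kg at 8%; over-quota: 4,377 kg at 25.5%.
Pro-rata value split: in-quota = £1,983,136.23 × 4,992/9,369 = £1,056,656.64; over-quota = £1,983,136.23 − £1,056,656.64 = £926,479.59.
In-quota duty = £1,056,656.64 × 8% = £84,532.53. Over-quota duty = £926,479.59 × 25.5% = £236,252.30.
Line duty = £84,532.53 + £236,252.30 = £320,784.83.
Line 2 (49.07, Coria, 2,546 m², £282,936.98):
Base rate for 49.07 is 1% + £2.27/m².
Duty = £282,936.98 × 1% + 2,546 × £2.27 = £8,608.79.
Line 3 (33.54, Uleth, 878 kg, £79,608.26):
Base rate for 33.54 is 5% + £1.68/kg.
33.54 has an FTA preferential rate, but origin Uleth is not Astania; base rate stands.
Duty = £79,608.26 × 5% + 878 × £1.68 = £5,455.45.
Total = £320,784.83 + £8,608.79 + £5,455.45 = £334,849.07.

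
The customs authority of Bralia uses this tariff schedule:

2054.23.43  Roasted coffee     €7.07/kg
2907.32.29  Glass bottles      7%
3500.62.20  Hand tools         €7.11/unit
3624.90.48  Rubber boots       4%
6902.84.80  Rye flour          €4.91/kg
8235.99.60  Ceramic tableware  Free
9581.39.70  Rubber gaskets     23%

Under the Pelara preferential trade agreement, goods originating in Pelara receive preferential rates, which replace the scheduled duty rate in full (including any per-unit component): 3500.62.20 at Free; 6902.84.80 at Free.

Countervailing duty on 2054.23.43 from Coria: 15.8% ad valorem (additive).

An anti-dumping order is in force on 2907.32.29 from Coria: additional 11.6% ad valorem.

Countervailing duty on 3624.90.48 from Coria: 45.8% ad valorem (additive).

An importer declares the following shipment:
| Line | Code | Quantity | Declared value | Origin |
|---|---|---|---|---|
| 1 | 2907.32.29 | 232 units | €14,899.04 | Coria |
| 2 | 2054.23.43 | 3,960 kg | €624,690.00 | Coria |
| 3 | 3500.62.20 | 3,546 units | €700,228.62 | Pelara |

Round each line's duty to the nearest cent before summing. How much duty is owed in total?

Line 1 (2907.32.29, Coria, 232 units, €14,899.04):
Base rate for 2907.32.29 is 7%.
Additional duty on 2907.32.29 from Coria: +11.6%. Applied ad valorem rate: 7% + 11.6% = 18.6%.
Duty = €14,899.04 × 18.6% = €2,771.22.
Line 2 (2054.23.43, Coria, 3,960 kg, €624,690.00):
Base rate for 2054.23.43 is €7.07/kg.
Additional duty on 2054.23.43 from Coria: +15.8% ad valorem. Applied ad valorem rate = 15.8%.
Duty = €624,690.00 × 15.8% + 3,960 × €7.07 = €126,698.22.
Line 3 (3500.62.20, Pelara, 3,546 units, €700,228.62):
Base rate for 3500.62.20 is €7.11/unit.
Origin Pelara qualifies under the Bralia–Pelara agreement and 3500.62.20 is covered: preferential rate Free applies instead.
Duty = €700,228.62 × 0% = €0.00.
Total = €2,771.22 + €126,698.22 + €0.00 = €129,469.44.

€129,469.44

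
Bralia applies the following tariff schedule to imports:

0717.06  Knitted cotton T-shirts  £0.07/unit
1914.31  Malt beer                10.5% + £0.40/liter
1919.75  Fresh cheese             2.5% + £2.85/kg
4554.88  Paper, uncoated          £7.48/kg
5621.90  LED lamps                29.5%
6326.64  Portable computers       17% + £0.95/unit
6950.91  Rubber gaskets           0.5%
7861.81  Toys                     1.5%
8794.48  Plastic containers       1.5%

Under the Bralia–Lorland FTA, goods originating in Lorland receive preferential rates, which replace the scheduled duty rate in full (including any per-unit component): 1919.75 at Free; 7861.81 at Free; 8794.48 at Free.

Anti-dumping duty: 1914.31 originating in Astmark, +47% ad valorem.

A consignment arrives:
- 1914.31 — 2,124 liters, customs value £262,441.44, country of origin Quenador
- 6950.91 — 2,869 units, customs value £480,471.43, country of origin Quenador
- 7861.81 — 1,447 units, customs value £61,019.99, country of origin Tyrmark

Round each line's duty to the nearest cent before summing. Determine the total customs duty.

£31,723.61

Line 1 (1914.31, Quenador, 2,124 liters, £262,441.44):
Base rate for 1914.31 is 10.5% + £0.40/liter.
The additional-duty order on 1914.31 targets Astmark, not Quenador; it does not apply.
Duty = £262,441.44 × 10.5% + 2,124 × £0.40 = £28,405.95.
Line 2 (6950.91, Quenador, 2,869 units, £480,471.43):
Base rate for 6950.91 is 0.5%.
Duty = £480,471.43 × 0.5% = £2,402.36.
Line 3 (7861.81, Tyrmark, 1,447 units, £61,019.99):
Base rate for 7861.81 is 1.5%.
7861.81 has an FTA preferential rate, but origin Tyrmark is not Lorland; base rate stands.
Duty = £61,019.99 × 1.5% = £915.30.
Total = £28,405.95 + £2,402.36 + £915.30 = £31,723.61.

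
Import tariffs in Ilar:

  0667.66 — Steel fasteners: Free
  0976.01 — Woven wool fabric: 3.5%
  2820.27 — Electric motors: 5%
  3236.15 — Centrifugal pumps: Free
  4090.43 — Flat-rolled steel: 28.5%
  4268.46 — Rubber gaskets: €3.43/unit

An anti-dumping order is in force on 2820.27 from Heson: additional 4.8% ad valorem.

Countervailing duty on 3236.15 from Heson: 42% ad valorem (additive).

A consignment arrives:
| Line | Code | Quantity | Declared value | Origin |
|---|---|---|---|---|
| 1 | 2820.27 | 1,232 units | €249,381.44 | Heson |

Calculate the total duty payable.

Line 1 (2820.27, Heson, 1,232 units, €249,381.44):
Base rate for 2820.27 is 5%.
Additional duty on 2820.27 from Heson: +4.8%. Applied ad valorem rate: 5% + 4.8% = 9.8%.
Duty = €249,381.44 × 9.8% = €24,439.38.

€24,439.38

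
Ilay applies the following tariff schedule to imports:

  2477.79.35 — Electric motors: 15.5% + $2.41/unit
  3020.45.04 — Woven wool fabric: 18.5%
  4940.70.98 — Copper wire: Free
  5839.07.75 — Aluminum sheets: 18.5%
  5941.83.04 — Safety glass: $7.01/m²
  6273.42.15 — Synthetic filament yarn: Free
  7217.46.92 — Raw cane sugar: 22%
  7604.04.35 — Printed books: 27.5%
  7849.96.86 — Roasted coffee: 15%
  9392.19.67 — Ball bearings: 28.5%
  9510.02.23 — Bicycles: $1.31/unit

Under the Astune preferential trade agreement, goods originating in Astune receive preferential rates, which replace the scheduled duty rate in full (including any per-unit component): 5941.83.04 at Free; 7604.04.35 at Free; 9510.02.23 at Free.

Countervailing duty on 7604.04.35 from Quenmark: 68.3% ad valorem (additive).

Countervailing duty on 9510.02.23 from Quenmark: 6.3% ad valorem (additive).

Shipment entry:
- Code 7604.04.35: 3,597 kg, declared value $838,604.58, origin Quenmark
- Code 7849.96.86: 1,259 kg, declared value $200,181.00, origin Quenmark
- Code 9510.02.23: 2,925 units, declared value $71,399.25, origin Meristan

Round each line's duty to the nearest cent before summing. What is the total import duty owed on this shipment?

$837,242.09

Line 1 (7604.04.35, Quenmark, 3,597 kg, $838,604.58):
Base rate for 7604.04.35 is 27.5%.
7604.04.35 has an FTA preferential rate, but origin Quenmark is not Astune; base rate stands.
Additional duty on 7604.04.35 from Quenmark: +68.3%. Applied ad valorem rate: 27.5% + 68.3% = 95.8%.
Duty = $838,604.58 × 95.8% = $803,383.19.
Line 2 (7849.96.86, Quenmark, 1,259 kg, $200,181.00):
Base rate for 7849.96.86 is 15%.
Duty = $200,181.00 × 15% = $30,027.15.
Line 3 (9510.02.23, Meristan, 2,925 units, $71,399.25):
Base rate for 9510.02.23 is $1.31/unit.
9510.02.23 has an FTA preferential rate, but origin Meristan is not Astune; base rate stands.
The additional-duty order on 9510.02.23 targets Quenmark, not Meristan; it does not apply.
Duty = 2,925 × $1.31 = $3,831.75.
Total = $803,383.19 + $30,027.15 + $3,831.75 = $837,242.09.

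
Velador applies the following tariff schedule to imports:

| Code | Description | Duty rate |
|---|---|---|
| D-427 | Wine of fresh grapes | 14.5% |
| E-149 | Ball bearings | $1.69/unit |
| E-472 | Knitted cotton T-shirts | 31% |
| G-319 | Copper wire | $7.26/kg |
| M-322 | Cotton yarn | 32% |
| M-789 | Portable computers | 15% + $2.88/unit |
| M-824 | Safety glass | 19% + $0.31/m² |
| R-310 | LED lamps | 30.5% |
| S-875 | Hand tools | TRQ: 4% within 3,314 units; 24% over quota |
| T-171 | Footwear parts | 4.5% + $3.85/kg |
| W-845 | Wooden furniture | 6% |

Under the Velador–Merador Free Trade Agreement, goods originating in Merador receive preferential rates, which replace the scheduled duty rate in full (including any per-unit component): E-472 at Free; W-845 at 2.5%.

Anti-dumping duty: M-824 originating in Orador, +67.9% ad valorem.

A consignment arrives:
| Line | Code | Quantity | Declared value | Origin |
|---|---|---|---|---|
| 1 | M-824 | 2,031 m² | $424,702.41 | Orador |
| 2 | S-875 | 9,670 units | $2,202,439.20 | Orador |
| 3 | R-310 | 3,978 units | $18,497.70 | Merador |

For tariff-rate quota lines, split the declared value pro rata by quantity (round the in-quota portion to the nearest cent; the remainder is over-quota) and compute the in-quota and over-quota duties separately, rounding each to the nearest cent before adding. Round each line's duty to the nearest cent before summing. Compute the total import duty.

Line 1 (M-824, Orador, 2,031 m², $424,702.41):
Base rate for M-824 is 19% + $0.31/m².
Additional duty on M-824 from Orador: +67.9%. Applied ad valorem rate: 19% + 67.9% = 86.9%.
Duty = $424,702.41 × 86.9% + 2,031 × $0.31 = $369,696.00.
Line 2 (S-875, Orador, 9,670 units, $2,202,439.20):
Code S-875 is under a tariff-rate quota (threshold 3,314 units). In-quota: 3,314 units at 4%; over-quota: 6,356 units at 24%.
Pro-rata value split: in-quota = $2,202,439.20 × 3,314/9,670 = $754,796.64; over-quota = $2,202,439.20 − $754,796.64 = $1,447,642.56.
In-quota duty = $754,796.64 × 4% = $30,191.87. Over-quota duty = $1,447,642.56 × 24% = $347,434.21.
Line duty = $30,191.87 + $347,434.21 = $377,626.08.
Line 3 (R-310, Merador, 3,978 units, $18,497.70):
Base rate for R-310 is 30.5%.
Origin Merador is the FTA partner but R-310 is not on the preference list; base rate stands.
Duty = $18,497.70 × 30.5% = $5,641.80.
Total = $369,696.00 + $377,626.08 + $5,641.80 = $752,963.88.

$752,963.88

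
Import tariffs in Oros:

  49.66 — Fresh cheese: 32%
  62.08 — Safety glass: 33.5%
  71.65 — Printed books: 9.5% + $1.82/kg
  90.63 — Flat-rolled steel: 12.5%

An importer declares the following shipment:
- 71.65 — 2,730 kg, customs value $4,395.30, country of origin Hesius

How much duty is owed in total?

$5,386.15

Line 1 (71.65, Hesius, 2,730 kg, $4,395.30):
Base rate for 71.65 is 9.5% + $1.82/kg.
Duty = $4,395.30 × 9.5% + 2,730 × $1.82 = $5,386.15.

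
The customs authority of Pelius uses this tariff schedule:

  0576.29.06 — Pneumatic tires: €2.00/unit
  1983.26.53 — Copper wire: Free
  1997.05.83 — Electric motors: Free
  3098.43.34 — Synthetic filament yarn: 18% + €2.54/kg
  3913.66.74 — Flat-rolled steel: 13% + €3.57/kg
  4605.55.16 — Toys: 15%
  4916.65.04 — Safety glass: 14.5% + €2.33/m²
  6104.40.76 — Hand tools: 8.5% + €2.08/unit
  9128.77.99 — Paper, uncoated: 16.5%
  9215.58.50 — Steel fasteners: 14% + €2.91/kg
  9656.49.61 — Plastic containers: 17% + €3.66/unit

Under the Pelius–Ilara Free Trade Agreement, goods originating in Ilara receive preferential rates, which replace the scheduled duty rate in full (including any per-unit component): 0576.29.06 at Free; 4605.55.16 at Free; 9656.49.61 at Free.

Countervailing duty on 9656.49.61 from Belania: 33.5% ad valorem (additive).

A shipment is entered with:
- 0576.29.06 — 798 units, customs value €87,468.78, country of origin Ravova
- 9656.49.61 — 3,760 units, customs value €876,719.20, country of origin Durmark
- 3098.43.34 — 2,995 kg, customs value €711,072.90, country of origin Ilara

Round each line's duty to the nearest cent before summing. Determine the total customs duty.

Line 1 (0576.29.06, Ravova, 798 units, €87,468.78):
Base rate for 0576.29.06 is €2.00/unit.
0576.29.06 has an FTA preferential rate, but origin Ravova is not Ilara; base rate stands.
Duty = 798 × €2.00 = €1,596.00.
Line 2 (9656.49.61, Durmark, 3,760 units, €876,719.20):
Base rate for 9656.49.61 is 17% + €3.66/unit.
9656.49.61 has an FTA preferential rate, but origin Durmark is not Ilara; base rate stands.
The additional-duty order on 9656.49.61 targets Belania, not Durmark; it does not apply.
Duty = €876,719.20 × 17% + 3,760 × €3.66 = €162,803.86.
Line 3 (3098.43.34, Ilara, 2,995 kg, €711,072.90):
Base rate for 3098.43.34 is 18% + €2.54/kg.
Origin Ilara is the FTA partner but 3098.43.34 is not on the preference list; base rate stands.
Duty = €711,072.90 × 18% + 2,995 × €2.54 = €135,600.42.
Total = €1,596.00 + €162,803.86 + €135,600.42 = €300,000.28.

€300,000.28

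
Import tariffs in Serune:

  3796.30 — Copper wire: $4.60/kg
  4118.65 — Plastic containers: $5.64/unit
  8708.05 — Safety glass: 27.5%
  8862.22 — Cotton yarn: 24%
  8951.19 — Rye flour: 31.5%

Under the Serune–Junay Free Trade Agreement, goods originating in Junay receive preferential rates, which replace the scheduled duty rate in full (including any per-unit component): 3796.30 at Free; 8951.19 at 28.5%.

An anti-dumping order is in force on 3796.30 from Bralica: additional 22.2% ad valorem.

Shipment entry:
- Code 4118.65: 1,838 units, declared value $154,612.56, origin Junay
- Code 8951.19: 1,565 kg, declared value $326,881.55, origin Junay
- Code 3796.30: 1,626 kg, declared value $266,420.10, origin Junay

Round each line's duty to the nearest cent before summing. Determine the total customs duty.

Line 1 (4118.65, Junay, 1,838 units, $154,612.56):
Base rate for 4118.65 is $5.64/unit.
Origin Junay is the FTA partner but 4118.65 is not on the preference list; base rate stands.
Duty = 1,838 × $5.64 = $10,366.32.
Line 2 (8951.19, Junay, 1,565 kg, $326,881.55):
Base rate for 8951.19 is 31.5%.
Origin Junay qualifies under the Serune–Junay agreement and 8951.19 is covered: preferential rate 28.5% applies instead.
Duty = $326,881.55 × 28.5% = $93,161.24.
Line 3 (3796.30, Junay, 1,626 kg, $266,420.10):
Base rate for 3796.30 is $4.60/kg.
Origin Junay qualifies under the Serune–Junay agreement and 3796.30 is covered: preferential rate Free applies instead.
The additional-duty order on 3796.30 targets Bralica, not Junay; it does not apply.
Duty = $266,420.10 × 0% = $0.00.
Total = $10,366.32 + $93,161.24 + $0.00 = $103,527.56.

$103,527.56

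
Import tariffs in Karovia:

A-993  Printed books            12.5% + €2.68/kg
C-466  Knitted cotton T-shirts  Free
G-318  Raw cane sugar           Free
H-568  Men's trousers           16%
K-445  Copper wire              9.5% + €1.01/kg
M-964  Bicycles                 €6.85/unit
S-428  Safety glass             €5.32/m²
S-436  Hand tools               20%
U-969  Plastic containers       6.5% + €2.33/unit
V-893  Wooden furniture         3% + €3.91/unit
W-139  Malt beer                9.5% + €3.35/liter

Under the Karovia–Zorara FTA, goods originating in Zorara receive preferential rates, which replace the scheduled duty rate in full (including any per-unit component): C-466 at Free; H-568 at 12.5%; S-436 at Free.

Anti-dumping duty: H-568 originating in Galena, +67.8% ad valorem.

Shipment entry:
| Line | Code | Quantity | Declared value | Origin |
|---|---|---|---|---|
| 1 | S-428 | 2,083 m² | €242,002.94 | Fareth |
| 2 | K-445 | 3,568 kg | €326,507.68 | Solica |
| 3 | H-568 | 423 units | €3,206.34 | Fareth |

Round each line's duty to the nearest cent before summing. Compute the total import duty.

€46,216.48

Line 1 (S-428, Fareth, 2,083 m², €242,002.94):
Base rate for S-428 is €5.32/m².
Duty = 2,083 × €5.32 = €11,081.56.
Line 2 (K-445, Solica, 3,568 kg, €326,507.68):
Base rate for K-445 is 9.5% + €1.01/kg.
Duty = €326,507.68 × 9.5% + 3,568 × €1.01 = €34,621.91.
Line 3 (H-568, Fareth, 423 units, €3,206.34):
Base rate for H-568 is 16%.
H-568 has an FTA preferential rate, but origin Fareth is not Zorara; base rate stands.
The additional-duty order on H-568 targets Galena, not Fareth; it does not apply.
Duty = €3,206.34 × 16% = €513.01.
Total = €11,081.56 + €34,621.91 + €513.01 = €46,216.48.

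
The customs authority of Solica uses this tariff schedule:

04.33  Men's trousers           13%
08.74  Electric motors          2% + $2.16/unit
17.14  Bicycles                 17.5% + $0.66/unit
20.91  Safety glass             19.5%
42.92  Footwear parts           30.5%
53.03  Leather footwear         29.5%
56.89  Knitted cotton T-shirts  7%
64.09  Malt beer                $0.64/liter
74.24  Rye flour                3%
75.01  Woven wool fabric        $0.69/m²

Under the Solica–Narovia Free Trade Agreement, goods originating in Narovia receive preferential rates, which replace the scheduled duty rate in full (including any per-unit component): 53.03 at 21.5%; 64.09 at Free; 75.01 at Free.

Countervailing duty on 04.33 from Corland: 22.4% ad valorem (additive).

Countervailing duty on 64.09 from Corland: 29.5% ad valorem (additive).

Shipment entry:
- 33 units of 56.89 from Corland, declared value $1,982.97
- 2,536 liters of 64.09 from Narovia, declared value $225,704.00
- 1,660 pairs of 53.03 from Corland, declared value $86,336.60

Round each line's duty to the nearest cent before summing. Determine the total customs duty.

Line 1 (56.89, Corland, 33 units, $1,982.97):
Base rate for 56.89 is 7%.
Duty = $1,982.97 × 7% = $138.81.
Line 2 (64.09, Narovia, 2,536 liters, $225,704.00):
Base rate for 64.09 is $0.64/liter.
Origin Narovia qualifies under the Solica–Narovia agreement and 64.09 is covered: preferential rate Free applies instead.
The additional-duty order on 64.09 targets Corland, not Narovia; it does not apply.
Duty = $225,704.00 × 0% = $0.00.
Line 3 (53.03, Corland, 1,660 pairs, $86,336.60):
Base rate for 53.03 is 29.5%.
53.03 has an FTA preferential rate, but origin Corland is not Narovia; base rate stands.
Duty = $86,336.60 × 29.5% = $25,469.30.
Total = $138.81 + $0.00 + $25,469.30 = $25,608.11.

$25,608.11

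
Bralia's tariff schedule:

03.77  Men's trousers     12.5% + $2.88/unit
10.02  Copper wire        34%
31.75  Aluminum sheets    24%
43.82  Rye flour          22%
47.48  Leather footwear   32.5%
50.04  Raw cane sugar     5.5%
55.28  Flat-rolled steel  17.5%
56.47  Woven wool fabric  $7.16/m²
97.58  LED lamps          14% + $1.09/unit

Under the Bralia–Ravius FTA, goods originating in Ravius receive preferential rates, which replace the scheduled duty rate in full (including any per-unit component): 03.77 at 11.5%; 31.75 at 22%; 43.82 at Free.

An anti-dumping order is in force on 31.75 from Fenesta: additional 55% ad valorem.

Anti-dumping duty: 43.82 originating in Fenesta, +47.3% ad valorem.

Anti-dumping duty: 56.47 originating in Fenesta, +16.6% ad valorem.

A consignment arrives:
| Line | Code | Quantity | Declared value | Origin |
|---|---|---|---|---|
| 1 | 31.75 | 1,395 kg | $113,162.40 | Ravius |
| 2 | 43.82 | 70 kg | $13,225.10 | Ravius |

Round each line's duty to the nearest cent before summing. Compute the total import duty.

Line 1 (31.75, Ravius, 1,395 kg, $113,162.40):
Base rate for 31.75 is 24%.
Origin Ravius qualifies under the Bralia–Ravius agreement and 31.75 is covered: preferential rate 22% applies instead.
The additional-duty order on 31.75 targets Fenesta, not Ravius; it does not apply.
Duty = $113,162.40 × 22% = $24,895.73.
Line 2 (43.82, Ravius, 70 kg, $13,225.10):
Base rate for 43.82 is 22%.
Origin Ravius qualifies under the Bralia–Ravius agreement and 43.82 is covered: preferential rate Free applies instead.
The additional-duty order on 43.82 targets Fenesta, not Ravius; it does not apply.
Duty = $13,225.10 × 0% = $0.00.
Total = $24,895.73 + $0.00 = $24,895.73.

$24,895.73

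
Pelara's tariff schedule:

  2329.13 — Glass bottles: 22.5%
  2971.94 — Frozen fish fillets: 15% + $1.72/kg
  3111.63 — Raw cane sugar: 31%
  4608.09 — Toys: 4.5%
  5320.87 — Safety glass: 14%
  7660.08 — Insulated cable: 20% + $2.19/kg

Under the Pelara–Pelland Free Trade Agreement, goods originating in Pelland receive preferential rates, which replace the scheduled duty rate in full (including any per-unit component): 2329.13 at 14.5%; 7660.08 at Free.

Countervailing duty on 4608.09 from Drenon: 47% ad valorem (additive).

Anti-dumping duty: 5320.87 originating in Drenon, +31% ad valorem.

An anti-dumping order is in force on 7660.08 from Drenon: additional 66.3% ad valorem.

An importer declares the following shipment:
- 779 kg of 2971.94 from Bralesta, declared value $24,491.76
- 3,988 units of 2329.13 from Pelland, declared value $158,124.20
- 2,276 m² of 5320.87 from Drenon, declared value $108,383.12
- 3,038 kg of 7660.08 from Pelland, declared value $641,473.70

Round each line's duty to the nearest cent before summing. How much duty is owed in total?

$76,714.05

Line 1 (2971.94, Bralesta, 779 kg, $24,491.76):
Base rate for 2971.94 is 15% + $1.72/kg.
Duty = $24,491.76 × 15% + 779 × $1.72 = $5,013.64.
Line 2 (2329.13, Pelland, 3,988 units, $158,124.20):
Base rate for 2329.13 is 22.5%.
Origin Pelland qualifies under the Pelara–Pelland agreement and 2329.13 is covered: preferential rate 14.5% applies instead.
Duty = $158,124.20 × 14.5% = $22,928.01.
Line 3 (5320.87, Drenon, 2,276 m², $108,383.12):
Base rate for 5320.87 is 14%.
Additional duty on 5320.87 from Drenon: +31%. Applied ad valorem rate: 14% + 31% = 45%.
Duty = $108,383.12 × 45% = $48,772.40.
Line 4 (7660.08, Pelland, 3,038 kg, $641,473.70):
Base rate for 7660.08 is 20% + $2.19/kg.
Origin Pelland qualifies under the Pelara–Pelland agreement and 7660.08 is covered: preferential rate Free applies instead.
The additional-duty order on 7660.08 targets Drenon, not Pelland; it does not apply.
Duty = $641,473.70 × 0% = $0.00.
Total = $5,013.64 + $22,928.01 + $48,772.40 + $0.00 = $76,714.05.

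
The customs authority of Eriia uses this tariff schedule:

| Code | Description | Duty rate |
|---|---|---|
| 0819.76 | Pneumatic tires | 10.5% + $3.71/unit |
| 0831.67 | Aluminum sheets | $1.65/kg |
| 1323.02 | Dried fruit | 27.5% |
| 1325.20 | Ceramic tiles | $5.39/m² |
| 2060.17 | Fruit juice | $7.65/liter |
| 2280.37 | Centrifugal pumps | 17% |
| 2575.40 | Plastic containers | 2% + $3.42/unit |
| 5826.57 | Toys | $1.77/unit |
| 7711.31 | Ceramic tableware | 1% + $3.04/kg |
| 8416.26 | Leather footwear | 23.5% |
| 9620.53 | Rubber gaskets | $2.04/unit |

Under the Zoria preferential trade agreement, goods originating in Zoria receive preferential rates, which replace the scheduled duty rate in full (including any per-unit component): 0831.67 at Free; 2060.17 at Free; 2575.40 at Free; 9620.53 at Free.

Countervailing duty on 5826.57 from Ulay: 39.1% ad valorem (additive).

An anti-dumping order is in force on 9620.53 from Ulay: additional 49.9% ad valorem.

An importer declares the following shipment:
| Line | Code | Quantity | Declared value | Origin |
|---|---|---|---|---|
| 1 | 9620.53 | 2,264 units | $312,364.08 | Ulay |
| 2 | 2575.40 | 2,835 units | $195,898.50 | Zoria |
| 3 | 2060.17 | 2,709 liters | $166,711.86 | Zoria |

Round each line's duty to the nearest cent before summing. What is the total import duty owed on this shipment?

$160,488.24

Line 1 (9620.53, Ulay, 2,264 units, $312,364.08):
Base rate for 9620.53 is $2.04/unit.
9620.53 has an FTA preferential rate, but origin Ulay is not Zoria; base rate stands.
Additional duty on 9620.53 from Ulay: +49.9% ad valorem. Applied ad valorem rate = 49.9%.
Duty = $312,364.08 × 49.9% + 2,264 × $2.04 = $160,488.24.
Line 2 (2575.40, Zoria, 2,835 units, $195,898.50):
Base rate for 2575.40 is 2% + $3.42/unit.
Origin Zoria qualifies under the Eriia–Zoria agreement and 2575.40 is covered: preferential rate Free applies instead.
Duty = $195,898.50 × 0% = $0.00.
Line 3 (2060.17, Zoria, 2,709 liters, $166,711.86):
Base rate for 2060.17 is $7.65/liter.
Origin Zoria qualifies under the Eriia–Zoria agreement and 2060.17 is covered: preferential rate Free applies instead.
Duty = $166,711.86 × 0% = $0.00.
Total = $160,488.24 + $0.00 + $0.00 = $160,488.24.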